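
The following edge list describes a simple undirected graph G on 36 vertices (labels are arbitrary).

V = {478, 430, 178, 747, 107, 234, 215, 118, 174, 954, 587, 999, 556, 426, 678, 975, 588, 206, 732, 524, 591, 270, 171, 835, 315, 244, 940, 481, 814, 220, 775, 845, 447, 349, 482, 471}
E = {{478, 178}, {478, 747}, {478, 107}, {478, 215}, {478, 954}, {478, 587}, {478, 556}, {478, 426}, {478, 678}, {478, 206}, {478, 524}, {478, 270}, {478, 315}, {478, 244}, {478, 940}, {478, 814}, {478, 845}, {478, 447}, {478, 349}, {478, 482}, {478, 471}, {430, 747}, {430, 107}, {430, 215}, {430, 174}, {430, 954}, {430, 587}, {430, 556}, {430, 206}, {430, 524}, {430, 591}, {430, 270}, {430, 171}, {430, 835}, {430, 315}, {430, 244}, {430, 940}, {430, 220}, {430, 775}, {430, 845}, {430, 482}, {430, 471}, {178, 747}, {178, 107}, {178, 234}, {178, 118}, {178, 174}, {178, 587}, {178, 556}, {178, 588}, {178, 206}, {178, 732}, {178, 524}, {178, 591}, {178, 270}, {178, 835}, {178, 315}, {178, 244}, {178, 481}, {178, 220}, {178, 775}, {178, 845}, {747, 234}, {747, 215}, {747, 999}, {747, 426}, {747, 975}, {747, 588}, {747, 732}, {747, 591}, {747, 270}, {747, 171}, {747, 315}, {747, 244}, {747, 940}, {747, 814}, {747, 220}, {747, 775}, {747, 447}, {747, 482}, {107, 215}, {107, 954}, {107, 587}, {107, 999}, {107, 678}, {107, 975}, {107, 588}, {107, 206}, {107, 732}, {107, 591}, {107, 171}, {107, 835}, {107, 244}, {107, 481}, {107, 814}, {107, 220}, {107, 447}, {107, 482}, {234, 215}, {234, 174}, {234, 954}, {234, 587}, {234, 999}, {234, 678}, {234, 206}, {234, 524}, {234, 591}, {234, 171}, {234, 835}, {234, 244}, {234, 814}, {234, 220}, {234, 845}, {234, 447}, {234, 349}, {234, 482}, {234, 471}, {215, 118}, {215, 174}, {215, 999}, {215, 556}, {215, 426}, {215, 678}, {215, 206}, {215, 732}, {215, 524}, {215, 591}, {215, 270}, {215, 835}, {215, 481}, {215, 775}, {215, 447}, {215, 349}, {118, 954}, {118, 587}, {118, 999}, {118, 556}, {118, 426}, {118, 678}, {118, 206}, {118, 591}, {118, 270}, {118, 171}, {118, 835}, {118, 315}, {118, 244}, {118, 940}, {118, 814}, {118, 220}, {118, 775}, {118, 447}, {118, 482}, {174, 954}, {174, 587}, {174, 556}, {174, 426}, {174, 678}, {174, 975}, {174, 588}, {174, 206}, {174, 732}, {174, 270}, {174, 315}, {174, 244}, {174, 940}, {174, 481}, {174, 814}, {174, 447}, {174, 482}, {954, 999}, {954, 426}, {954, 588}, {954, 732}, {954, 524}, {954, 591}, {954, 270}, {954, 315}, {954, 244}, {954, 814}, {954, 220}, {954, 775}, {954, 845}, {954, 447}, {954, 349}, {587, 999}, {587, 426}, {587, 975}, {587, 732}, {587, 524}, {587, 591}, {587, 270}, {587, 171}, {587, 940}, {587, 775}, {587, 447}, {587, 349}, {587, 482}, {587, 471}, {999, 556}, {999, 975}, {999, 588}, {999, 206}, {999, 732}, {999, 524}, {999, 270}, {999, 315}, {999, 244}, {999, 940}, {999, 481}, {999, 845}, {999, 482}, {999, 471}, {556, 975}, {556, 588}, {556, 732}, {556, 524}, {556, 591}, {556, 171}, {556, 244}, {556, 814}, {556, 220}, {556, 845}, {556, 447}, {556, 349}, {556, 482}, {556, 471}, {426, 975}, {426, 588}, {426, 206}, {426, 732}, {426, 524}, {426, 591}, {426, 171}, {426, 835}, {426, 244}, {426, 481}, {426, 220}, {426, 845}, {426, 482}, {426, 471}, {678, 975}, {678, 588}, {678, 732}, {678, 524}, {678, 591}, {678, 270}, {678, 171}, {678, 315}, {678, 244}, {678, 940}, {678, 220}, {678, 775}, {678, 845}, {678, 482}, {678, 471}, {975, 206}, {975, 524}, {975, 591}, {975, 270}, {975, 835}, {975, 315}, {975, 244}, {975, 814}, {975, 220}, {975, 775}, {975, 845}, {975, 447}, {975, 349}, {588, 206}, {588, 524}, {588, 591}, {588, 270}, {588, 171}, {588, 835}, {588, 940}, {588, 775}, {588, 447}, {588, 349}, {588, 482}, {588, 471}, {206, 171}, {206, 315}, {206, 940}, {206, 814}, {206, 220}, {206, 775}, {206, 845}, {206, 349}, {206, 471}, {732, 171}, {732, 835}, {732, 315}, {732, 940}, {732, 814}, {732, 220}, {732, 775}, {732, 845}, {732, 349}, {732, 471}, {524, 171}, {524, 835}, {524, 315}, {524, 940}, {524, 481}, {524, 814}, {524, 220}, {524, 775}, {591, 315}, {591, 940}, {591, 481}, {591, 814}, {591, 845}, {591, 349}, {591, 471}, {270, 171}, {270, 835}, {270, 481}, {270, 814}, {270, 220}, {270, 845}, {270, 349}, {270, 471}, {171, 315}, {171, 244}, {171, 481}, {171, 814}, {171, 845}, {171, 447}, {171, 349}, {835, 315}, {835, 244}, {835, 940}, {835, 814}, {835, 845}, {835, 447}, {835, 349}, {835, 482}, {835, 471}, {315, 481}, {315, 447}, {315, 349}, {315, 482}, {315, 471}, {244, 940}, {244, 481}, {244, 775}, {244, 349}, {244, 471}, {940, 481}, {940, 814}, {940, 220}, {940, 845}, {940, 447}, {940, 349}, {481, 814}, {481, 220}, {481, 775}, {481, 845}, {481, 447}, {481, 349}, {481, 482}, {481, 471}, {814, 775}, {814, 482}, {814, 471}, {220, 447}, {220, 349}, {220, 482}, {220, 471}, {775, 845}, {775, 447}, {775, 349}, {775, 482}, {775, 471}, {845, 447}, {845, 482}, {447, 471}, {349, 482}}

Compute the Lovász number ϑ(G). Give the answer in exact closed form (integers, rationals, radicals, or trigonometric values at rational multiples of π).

8

N(481) = {178, 107, 215, 174, 999, 426, 524, 591, 270, 171, 315, 244, 940, 814, 220, 775, 845, 447, 349, 482, 471}, |N(481)| = 21.
N(845) = {478, 430, 178, 234, 954, 999, 556, 426, 678, 975, 206, 732, 591, 270, 171, 835, 940, 481, 775, 447, 482}, |N(845)| = 21.
deg(426) = 21; N(426) = {478, 747, 215, 118, 174, 954, 587, 975, 588, 206, 732, 524, 591, 171, 835, 244, 481, 220, 845, 482, 471}.
Vertex 178 has 21 neighbors: 478, 747, 107, 234, 118, 174, 587, 556, 588, 206, 732, 524, 591, 270, 835, 315, 244, 481, 220, 775, 845.
Regular of degree 21 on 36 vertices: Kneser K(9,2) on C(9,2)=36 vertices.
Distinct eigenvalues (to 6 d.p.): [21.0, 1.0, -6.0].
λ_max=21, λ_min=-6; ϑ = −36·λ_min/(λ_max−λ_min) = 8.
= 8.0000… (decimal).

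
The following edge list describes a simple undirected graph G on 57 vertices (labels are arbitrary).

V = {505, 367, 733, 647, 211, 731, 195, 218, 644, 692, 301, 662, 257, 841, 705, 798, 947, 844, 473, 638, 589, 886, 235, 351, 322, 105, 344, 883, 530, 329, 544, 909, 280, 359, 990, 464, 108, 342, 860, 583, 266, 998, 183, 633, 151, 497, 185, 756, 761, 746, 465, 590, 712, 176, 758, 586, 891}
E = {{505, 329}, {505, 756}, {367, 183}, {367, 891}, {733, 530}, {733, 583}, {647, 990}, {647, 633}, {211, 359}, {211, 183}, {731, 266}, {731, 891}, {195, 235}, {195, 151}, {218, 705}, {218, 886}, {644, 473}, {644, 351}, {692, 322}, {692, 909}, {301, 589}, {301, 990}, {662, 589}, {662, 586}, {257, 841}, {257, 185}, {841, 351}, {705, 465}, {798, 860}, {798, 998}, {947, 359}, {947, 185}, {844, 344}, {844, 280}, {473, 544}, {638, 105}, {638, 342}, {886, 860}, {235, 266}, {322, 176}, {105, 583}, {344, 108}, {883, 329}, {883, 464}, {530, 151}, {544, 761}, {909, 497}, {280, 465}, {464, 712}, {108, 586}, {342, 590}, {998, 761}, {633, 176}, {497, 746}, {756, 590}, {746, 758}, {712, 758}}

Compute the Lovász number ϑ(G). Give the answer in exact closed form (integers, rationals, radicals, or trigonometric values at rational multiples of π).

57*cos(pi/57)/(cos(pi/57) + 1)

N(329) = {505, 883}, |N(329)| = 2.
Vertex 860 has 2 neighbors: 798, 886.
deg(638) = 2; N(638) = {105, 342}.
N(733) = {530, 583}, |N(733)| = 2.
Every vertex has degree 2 (N=57); a single 57-cycle (edge-transitive).
spec(A) ≈ [2.0, 1.98786, 1.95159, 1.89163, 1.80871, 1.70384, 1.57828, 1.43357, 1.27145, 1.0939, 0.90307, 0.70128, 0.49097, 0.27471, 0.05511, -0.16516, -0.38342, -0.59703, -0.80339, -1.0, -1.18447, -1.35456, -1.50821, -1.64356, -1.75895, -1.85299, -1.92454, -1.97272, -1.99696] (distinct, 5 d.p.).
λ_max=2, λ_min=-2*cos(pi/57); ϑ = −57·λ_min/(λ_max−λ_min) = 57*cos(pi/57)/(cos(pi/57) + 1).
≈ 28.4783452 (to 7 d.p.).
Lovász sandwich 28 ≤ 57*cos(pi/57)/(cos(pi/57) + 1) ≤ 29: both strict.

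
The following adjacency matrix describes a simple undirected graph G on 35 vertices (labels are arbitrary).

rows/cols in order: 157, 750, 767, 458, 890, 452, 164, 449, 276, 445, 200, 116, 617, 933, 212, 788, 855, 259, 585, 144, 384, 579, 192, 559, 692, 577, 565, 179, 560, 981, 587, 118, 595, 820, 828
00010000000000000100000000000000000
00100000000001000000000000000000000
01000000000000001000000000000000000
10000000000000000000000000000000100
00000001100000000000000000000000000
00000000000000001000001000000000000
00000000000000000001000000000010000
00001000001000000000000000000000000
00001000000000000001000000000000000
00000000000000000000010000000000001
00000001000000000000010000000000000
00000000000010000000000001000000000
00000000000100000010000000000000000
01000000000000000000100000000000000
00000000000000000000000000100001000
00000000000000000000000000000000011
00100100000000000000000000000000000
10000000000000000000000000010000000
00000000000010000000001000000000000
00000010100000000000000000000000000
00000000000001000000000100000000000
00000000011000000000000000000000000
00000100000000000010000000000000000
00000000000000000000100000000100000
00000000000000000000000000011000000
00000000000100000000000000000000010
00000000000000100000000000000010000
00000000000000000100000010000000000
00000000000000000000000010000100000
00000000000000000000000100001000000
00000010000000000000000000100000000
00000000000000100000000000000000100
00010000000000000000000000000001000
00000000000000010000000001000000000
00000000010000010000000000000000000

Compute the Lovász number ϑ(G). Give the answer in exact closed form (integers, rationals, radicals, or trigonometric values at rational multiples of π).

35*cos(pi/35)/(cos(pi/35) + 1)

deg(890) = 2; N(890) = {449, 276}.
deg(118) = 2; N(118) = {212, 595}.
Vertex 855 has 2 neighbors: 767, 452.
deg(565) = 2; N(565) = {212, 587}.
Regular of degree 2 on 35 vertices: a single 35-cycle (edge-transitive).
A has 18 distinct eigenvalues ≈ [2.0, 1.968, 1.872, 1.717, 1.506, 1.247, 0.948, 0.618, 0.268, -0.09, -0.445, -0.786, -1.102, -1.382, -1.618, -1.802, -1.928, -1.992].
Lovász: ϑ = −35(-2*cos(pi/35))/(2+-(-1)*2*cos(pi/35)) = 35*cos(pi/35)/(cos(pi/35) + 1).
= 17.4647040… (decimal).
α=17, χ(Ḡ)=18; ϑ=35*cos(pi/35)/(cos(pi/35) + 1) lies between (both strict).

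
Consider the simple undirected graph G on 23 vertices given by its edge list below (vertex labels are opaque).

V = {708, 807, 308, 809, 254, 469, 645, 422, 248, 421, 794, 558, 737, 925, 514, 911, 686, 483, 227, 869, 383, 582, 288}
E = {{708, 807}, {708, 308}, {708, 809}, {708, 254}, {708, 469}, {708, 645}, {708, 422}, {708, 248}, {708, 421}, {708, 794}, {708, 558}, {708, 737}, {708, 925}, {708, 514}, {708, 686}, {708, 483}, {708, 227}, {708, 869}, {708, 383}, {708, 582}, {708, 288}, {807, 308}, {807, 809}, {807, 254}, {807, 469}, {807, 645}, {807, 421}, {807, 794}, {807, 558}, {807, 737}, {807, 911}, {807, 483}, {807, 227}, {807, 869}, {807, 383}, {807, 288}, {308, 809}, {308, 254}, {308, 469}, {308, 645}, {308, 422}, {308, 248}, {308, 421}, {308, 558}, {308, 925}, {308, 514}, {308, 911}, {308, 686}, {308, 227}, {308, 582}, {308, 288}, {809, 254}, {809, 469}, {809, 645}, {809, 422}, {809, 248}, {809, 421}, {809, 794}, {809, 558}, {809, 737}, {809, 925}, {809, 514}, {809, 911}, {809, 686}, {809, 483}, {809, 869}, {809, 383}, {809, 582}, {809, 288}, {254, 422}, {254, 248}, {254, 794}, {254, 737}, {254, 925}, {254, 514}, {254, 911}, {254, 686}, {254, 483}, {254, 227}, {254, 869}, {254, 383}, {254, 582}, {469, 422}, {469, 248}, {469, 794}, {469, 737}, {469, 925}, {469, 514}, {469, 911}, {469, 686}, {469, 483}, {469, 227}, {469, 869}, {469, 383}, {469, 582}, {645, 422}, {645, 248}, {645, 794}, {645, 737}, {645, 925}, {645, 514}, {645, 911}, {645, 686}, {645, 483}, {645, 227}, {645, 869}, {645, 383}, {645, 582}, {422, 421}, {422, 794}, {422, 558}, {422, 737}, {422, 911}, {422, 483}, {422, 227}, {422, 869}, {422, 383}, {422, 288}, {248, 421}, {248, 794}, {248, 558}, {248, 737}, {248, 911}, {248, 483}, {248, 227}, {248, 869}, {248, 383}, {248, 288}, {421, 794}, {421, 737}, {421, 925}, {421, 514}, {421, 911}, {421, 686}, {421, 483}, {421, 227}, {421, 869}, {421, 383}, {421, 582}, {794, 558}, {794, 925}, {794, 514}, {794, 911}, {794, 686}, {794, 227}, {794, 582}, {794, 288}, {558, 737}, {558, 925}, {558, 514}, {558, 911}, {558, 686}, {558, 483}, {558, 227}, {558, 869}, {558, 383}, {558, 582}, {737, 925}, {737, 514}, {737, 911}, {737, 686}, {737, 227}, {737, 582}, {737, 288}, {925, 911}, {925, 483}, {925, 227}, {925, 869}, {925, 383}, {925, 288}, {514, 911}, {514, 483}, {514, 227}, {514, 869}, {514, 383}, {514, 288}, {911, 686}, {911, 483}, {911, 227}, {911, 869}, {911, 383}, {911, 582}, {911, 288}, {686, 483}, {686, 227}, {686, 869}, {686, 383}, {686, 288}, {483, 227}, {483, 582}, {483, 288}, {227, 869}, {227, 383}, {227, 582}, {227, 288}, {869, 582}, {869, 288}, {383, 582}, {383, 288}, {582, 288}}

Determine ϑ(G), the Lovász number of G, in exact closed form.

deg(421) = 17; N(421) = {708, 807, 308, 809, 422, 248, 794, 737, 925, 514, 911, 686, 483, 227, 869, 383, 582}.
Vertex 911 has 21 neighbors: 807, 308, 809, 254, 469, 645, 422, 248, 421, 794, 558, 737, 925, 514, 686, 483, 227, 869, 383, 582, 288.
N(422) = {708, 308, 809, 254, 469, 645, 421, 794, 558, 737, 911, 483, 227, 869, 383, 288}, |N(422)| = 16.
N(483) = {708, 807, 809, 254, 469, 645, 422, 248, 421, 558, 925, 514, 911, 686, 227, 582, 288}, |N(483)| = 17.
K_{7,6,6,2,2} (perfect); ϑ(G) = α(G) = max{7,6,6,2,2} = 7.
ϑ(G) ≈ 7.0000.
Lovász sandwich 7 ≤ 7 ≤ 7: collapsed.

7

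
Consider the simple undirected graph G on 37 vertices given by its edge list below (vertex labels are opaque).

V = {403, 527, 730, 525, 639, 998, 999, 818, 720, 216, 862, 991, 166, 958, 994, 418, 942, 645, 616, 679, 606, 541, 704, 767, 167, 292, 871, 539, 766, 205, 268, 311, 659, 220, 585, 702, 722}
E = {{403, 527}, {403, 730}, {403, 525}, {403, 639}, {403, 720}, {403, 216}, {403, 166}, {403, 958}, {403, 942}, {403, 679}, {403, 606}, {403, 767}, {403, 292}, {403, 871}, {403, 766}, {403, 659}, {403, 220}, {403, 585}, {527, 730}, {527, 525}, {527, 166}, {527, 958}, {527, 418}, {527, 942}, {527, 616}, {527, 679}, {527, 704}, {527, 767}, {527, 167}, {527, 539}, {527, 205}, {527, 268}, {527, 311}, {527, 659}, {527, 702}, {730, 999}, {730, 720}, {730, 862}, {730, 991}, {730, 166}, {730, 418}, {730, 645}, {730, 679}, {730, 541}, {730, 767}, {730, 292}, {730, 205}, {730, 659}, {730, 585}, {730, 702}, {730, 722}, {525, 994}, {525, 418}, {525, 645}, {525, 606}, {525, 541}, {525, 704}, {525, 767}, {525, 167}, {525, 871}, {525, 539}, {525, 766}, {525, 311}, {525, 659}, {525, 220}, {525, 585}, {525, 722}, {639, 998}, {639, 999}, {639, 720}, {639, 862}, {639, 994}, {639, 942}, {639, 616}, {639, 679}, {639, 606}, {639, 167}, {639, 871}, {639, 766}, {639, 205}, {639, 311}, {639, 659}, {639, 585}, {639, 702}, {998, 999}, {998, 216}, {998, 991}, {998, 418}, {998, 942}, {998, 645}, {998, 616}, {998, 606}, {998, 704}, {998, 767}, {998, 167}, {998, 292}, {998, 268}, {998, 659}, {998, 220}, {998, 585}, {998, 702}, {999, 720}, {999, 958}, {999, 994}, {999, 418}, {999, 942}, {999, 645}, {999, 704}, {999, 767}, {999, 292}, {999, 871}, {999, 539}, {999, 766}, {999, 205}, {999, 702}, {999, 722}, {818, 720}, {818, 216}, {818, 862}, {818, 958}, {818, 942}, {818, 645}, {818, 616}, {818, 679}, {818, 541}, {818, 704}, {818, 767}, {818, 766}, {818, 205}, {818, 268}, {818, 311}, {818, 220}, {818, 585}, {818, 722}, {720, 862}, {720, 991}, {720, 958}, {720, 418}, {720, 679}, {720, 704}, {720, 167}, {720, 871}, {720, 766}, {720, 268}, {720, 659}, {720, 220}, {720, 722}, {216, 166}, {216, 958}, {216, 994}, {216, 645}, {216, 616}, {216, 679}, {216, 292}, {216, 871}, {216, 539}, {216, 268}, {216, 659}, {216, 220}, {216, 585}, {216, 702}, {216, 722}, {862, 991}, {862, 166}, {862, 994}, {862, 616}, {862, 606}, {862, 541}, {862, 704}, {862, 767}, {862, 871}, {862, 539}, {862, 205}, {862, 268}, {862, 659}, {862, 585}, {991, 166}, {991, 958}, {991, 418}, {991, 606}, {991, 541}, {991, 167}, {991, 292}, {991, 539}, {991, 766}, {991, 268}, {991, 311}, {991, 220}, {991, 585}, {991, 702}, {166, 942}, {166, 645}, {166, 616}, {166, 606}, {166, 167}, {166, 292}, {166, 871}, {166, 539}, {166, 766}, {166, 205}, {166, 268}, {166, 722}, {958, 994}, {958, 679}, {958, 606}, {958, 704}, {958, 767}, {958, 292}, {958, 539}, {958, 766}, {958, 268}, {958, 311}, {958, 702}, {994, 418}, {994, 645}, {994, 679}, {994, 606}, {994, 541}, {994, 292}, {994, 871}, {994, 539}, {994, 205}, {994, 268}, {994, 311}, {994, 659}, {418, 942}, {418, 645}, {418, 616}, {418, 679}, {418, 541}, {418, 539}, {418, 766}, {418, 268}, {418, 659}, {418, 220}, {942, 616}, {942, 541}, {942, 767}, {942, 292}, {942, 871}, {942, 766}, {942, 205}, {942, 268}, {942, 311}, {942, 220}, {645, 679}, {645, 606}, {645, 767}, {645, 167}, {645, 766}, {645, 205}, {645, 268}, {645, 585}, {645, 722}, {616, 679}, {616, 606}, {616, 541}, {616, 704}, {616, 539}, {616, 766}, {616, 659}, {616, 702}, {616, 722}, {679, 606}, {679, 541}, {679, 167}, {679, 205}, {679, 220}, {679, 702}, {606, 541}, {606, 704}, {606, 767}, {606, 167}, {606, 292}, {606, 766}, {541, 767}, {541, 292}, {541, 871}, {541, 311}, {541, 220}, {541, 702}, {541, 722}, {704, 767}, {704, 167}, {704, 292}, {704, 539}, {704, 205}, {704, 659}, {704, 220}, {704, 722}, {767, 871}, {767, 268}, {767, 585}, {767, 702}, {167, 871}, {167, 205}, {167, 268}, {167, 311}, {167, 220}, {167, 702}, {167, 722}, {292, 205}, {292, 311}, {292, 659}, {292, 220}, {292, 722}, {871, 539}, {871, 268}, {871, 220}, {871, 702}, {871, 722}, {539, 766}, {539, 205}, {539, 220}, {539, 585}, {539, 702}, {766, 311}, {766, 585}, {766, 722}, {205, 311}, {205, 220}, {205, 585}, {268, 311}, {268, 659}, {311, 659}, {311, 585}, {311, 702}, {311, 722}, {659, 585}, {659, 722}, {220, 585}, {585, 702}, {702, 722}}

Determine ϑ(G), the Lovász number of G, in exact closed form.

sqrt(37)

N(585) = {403, 730, 525, 639, 998, 818, 216, 862, 991, 645, 767, 539, 766, 205, 311, 659, 220, 702}, |N(585)| = 18.
N(994) = {525, 639, 999, 216, 862, 958, 418, 645, 679, 606, 541, 292, 871, 539, 205, 268, 311, 659}, |N(994)| = 18.
Vertex 862 has 18 neighbors: 730, 639, 818, 720, 991, 166, 994, 616, 606, 541, 704, 767, 871, 539, 205, 268, 659, 585.
N(292) = {403, 730, 998, 999, 216, 991, 166, 958, 994, 942, 606, 541, 704, 205, 311, 659, 220, 722}, |N(292)| = 18.
Regular of degree 18 on 37 vertices: Paley(37): SR with (k,λ,μ)=(18,8,9).
A has 3 distinct eigenvalues ≈ [18.0, 2.541381, -3.541381].
With N=37: ϑ(G) = 37·(-(-sqrt(37)/2 - 1/2))/(18−(-sqrt(37)/2 - 1/2)) = sqrt(37).
= 6.0827625… (decimal).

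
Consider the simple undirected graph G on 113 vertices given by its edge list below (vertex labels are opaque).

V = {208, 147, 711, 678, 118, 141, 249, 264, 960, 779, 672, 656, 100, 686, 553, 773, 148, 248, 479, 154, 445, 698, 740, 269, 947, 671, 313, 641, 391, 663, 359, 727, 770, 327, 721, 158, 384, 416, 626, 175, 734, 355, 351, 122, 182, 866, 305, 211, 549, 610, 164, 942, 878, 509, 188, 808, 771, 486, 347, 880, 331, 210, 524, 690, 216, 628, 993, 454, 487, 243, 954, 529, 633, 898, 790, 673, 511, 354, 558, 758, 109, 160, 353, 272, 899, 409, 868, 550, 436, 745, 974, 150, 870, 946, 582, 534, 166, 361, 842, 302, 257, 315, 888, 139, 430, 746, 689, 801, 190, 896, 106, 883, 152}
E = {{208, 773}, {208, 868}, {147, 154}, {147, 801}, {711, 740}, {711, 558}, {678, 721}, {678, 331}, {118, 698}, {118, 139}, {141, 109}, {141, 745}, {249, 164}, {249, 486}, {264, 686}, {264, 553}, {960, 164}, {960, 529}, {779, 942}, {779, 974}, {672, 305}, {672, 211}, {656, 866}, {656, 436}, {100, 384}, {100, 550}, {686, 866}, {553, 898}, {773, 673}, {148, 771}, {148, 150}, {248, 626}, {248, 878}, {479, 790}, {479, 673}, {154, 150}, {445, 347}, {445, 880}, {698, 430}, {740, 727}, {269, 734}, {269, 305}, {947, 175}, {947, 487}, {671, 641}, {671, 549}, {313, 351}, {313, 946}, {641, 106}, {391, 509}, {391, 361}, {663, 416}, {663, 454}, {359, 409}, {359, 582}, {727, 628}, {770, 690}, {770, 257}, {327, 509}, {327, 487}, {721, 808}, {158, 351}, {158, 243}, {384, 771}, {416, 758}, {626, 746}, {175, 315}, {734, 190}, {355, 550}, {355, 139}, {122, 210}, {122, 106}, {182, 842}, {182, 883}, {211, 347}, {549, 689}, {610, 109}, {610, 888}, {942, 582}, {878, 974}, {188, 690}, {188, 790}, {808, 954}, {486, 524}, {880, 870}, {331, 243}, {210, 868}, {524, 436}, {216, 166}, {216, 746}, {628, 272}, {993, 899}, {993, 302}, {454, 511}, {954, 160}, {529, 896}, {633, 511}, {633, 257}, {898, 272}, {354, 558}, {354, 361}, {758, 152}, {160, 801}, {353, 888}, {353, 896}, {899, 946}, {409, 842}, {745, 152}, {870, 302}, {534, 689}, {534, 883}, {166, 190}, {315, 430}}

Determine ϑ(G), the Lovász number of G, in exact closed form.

N(248) = {626, 878}, |N(248)| = 2.
Vertex 745 has 2 neighbors: 141, 152.
deg(671) = 2; N(671) = {641, 549}.
N(210) = {122, 868}, |N(210)| = 2.
2-regular, N=113; the odd cycle C_{113}.
A has 57 distinct eigenvalues ≈ [2.0, 1.99691, 1.98765, 1.97224, 1.95074, 1.9232, 1.88973, 1.85041, 1.80537, 1.75475, 1.69871, 1.63742, 1.57106, 1.49985, 1.42401, 1.34376, 1.25936, 1.17107, 1.07915, 0.98391, 0.88562, 0.78459, 0.68114, 0.57558, 0.46824, 0.35946, 0.24956, 0.1389, 0.0278, -0.08338, -0.1943, -0.30463, -0.41401, -0.52211, -0.6286, -0.73315, -0.83543, -0.93512, -1.03193, -1.12555, -1.21568, -1.30206, -1.38442, -1.4625, -1.53605, -1.60486, -1.66871, -1.7274, -1.78075, -1.8286, -1.87079, -1.9072, -1.93772, -1.96225, -1.98071, -1.99305, -1.99923].
With N=113: ϑ(G) = 113·(-(-1)*2*cos(pi/113))/(2−(-2*cos(pi/113))) = 113*cos(pi/113)/(cos(pi/113) + 1).
= 56.489080889… (decimal).
Lovász sandwich 56 ≤ 113*cos(pi/113)/(cos(pi/113) + 1) ≤ 57: both strict.

113*cos(pi/113)/(cos(pi/113) + 1)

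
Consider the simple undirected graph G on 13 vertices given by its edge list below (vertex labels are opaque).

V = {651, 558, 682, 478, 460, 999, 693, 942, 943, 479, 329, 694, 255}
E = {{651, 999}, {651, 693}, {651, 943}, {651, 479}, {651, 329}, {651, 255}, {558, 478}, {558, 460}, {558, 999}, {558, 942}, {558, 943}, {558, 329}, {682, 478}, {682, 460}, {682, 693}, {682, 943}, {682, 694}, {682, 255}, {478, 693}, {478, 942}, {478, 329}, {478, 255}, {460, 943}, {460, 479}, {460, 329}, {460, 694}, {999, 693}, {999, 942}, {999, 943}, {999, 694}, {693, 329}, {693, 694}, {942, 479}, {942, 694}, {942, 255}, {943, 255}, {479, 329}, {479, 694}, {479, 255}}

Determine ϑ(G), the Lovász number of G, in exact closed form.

sqrt(13)

Vertex 255 has 6 neighbors: 651, 682, 478, 942, 943, 479.
N(558) = {478, 460, 999, 942, 943, 329}, |N(558)| = 6.
deg(943) = 6; N(943) = {651, 558, 682, 460, 999, 255}.
deg(693) = 6; N(693) = {651, 682, 478, 999, 329, 694}.
Regular of degree 6 on 13 vertices: Paley(13): SR with (k,λ,μ)=(6,2,3).
The 3 distinct eigenvalues: [6.0, 1.3028, -2.3028].
−13·(-sqrt(13)/2 - 1/2) / ((6)−(-sqrt(13)/2 - 1/2)) = sqrt(13) = ϑ(G).
ϑ(G) ≈ 3.6056.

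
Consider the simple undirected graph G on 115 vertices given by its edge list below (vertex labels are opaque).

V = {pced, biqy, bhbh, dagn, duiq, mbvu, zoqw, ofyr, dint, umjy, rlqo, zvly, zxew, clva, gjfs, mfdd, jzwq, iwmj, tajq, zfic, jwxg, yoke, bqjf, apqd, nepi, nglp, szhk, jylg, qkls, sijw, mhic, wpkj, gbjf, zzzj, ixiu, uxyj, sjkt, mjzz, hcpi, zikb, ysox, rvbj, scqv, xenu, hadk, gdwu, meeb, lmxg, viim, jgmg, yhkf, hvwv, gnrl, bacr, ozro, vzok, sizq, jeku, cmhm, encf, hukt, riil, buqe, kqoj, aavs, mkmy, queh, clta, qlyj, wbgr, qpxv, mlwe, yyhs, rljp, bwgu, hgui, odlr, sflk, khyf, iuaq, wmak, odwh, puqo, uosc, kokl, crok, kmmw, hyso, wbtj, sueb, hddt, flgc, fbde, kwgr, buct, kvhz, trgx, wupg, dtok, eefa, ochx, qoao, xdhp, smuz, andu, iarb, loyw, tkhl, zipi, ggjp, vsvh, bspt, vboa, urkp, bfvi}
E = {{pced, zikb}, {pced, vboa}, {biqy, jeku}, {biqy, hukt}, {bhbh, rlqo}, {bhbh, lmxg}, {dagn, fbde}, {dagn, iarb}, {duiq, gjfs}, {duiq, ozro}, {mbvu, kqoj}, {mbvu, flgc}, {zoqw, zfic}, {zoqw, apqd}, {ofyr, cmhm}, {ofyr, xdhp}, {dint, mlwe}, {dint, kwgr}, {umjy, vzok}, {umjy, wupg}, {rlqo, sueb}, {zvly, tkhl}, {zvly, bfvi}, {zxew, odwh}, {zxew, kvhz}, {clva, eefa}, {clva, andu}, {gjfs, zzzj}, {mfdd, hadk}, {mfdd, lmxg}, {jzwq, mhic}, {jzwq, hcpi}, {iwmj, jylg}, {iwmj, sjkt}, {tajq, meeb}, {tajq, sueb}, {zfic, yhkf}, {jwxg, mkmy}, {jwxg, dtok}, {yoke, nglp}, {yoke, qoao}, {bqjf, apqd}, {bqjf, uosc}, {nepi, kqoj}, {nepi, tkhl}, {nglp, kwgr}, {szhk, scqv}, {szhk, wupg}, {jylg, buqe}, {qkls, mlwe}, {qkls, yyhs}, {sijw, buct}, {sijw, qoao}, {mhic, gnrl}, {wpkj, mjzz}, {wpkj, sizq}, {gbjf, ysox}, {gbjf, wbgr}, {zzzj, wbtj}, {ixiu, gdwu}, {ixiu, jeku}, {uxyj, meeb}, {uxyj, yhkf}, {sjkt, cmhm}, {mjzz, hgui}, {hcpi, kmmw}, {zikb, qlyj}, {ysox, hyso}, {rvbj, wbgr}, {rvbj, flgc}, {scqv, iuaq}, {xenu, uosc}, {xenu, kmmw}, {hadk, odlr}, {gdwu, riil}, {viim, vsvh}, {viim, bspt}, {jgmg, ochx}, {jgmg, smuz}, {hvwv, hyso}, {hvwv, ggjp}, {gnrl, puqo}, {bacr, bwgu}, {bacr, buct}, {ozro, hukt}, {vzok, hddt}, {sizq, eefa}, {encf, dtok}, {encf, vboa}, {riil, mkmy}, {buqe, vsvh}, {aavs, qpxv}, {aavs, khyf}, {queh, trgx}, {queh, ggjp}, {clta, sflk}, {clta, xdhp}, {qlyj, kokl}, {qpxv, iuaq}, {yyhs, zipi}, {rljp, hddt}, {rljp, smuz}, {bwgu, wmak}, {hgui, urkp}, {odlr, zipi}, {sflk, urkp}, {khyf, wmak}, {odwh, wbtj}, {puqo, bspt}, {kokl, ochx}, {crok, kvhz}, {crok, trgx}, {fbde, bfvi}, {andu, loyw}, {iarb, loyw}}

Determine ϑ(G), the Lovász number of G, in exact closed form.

115*cos(pi/115)/(cos(pi/115) + 1)

N(zxew) = {odwh, kvhz}, |N(zxew)| = 2.
deg(loyw) = 2; N(loyw) = {andu, iarb}.
deg(sueb) = 2; N(sueb) = {rlqo, tajq}.
deg(jeku) = 2; N(jeku) = {biqy, ixiu}.
Regular of degree 2 on 115 vertices: connected 2-regular on 115 ⇒ C_{115}.
Distinct eigenvalues (to 6 d.p.): [2.0, 1.997016, 1.988071, 1.973194, 1.952428, 1.925835, 1.893494, 1.855503, 1.811974, 1.763037, 1.708839, 1.649541, 1.58532, 1.516368, 1.44289, 1.365106, 1.283249, 1.197561, 1.1083, 1.01573, 0.92013, 0.821784, 0.720985, 0.618034, 0.513239, 0.406912, 0.299371, 0.190936, 0.081932, -0.027317, -0.136485, -0.245245, -0.353273, -0.460247, -0.565848, -0.669759, -0.771672, -0.871282, -0.968292, -1.062411, -1.153361, -1.240868, -1.324672, -1.404522, -1.480181, -1.551423, -1.618034, -1.679817, -1.736586, -1.788173, -1.834423, -1.875198, -1.910377, -1.939855, -1.963543, -1.981372, -1.993287, -1.999254].
Lovász: ϑ = −115(-2*cos(pi/115))/(2+-(-1)*2*cos(pi/115)) = 115*cos(pi/115)/(cos(pi/115) + 1).
Numerically 57.48927.
Check 57 ≤ 115*cos(pi/115)/(cos(pi/115) + 1) ≤ 58: both strict.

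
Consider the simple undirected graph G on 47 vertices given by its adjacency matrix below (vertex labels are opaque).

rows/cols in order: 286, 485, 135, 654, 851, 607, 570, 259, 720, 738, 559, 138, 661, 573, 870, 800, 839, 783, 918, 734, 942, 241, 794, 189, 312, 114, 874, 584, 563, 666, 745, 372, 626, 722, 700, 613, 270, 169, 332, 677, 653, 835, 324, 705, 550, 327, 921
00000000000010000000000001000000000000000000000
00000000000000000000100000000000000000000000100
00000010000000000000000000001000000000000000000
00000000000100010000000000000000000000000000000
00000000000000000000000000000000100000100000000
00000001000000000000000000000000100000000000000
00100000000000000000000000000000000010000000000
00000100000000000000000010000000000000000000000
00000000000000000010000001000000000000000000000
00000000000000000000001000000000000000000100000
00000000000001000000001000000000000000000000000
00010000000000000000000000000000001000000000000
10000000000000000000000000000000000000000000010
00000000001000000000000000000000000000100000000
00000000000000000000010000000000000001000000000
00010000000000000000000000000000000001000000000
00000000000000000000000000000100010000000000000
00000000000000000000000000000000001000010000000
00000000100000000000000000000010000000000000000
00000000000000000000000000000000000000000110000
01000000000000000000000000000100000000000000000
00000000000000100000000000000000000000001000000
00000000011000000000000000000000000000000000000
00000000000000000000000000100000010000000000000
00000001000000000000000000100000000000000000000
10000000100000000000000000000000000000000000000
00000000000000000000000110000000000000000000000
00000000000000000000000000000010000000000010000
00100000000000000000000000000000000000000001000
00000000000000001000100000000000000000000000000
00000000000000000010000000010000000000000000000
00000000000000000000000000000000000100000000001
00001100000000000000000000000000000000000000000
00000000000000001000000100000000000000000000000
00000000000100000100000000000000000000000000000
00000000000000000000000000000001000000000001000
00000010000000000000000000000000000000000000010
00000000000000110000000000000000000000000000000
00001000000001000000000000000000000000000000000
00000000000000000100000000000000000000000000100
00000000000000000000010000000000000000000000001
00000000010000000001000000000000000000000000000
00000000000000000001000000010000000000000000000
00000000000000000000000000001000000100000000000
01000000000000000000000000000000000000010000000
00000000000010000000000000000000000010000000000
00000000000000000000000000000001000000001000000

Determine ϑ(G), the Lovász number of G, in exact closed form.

Vertex 169 has 2 neighbors: 870, 800.
deg(372) = 2; N(372) = {613, 921}.
Vertex 794 has 2 neighbors: 738, 559.
deg(327) = 2; N(327) = {661, 270}.
Every vertex has degree 2 (N=47); this is C_{47}, the 47-cycle.
The 24 distinct eigenvalues: [2.0, 1.982155, 1.928938, 1.8413, 1.720803, 1.569599, 1.390385, 1.186359, 0.961164, 0.718816, 0.46364, 0.200191, -0.06683, -0.332659, -0.592551, -0.84187, -1.076165, -1.291256, -1.483304, -1.648883, -1.785038, -1.889338, -1.959923, -1.995534].
Lovász (edge-transitive): ϑ = −47·(-2*cos(pi/47))/((2)−(-2*cos(pi/47))) = 47*cos(pi/47)/(cos(pi/47) + 1).
ϑ(G) ≈ 23.4737315.
23 ≤ 47*cos(pi/47)/(cos(pi/47) + 1) ≤ 24: both strict.

47*cos(pi/47)/(cos(pi/47) + 1)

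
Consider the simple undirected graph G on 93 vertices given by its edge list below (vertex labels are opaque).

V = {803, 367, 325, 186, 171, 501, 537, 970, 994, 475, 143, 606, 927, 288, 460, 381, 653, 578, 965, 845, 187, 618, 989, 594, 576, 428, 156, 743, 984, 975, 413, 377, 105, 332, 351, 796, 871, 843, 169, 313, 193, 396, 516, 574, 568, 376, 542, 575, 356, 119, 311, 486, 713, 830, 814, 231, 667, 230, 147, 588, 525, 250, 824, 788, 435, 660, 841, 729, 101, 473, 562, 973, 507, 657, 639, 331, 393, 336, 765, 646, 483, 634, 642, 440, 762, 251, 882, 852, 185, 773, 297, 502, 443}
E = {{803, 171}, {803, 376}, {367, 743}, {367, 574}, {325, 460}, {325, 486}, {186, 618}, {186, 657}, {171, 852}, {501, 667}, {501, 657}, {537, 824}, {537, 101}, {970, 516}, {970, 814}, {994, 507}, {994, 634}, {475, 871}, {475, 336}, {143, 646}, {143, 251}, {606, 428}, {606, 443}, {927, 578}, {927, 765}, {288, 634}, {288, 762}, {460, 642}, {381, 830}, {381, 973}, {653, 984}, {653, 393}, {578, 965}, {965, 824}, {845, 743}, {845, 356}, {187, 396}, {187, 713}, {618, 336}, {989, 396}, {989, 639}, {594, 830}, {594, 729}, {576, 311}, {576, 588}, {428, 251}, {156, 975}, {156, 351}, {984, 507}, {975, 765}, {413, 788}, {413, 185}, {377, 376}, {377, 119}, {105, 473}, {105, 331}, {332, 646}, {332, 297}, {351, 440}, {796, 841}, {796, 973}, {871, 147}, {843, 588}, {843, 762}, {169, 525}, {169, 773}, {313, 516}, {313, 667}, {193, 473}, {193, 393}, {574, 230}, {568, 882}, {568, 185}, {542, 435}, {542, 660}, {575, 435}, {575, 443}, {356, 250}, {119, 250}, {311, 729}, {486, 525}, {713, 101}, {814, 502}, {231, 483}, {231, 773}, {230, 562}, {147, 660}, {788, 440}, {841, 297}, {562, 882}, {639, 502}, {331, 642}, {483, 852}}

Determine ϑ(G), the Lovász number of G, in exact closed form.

93*cos(pi/93)/(cos(pi/93) + 1)

Vertex 250 has 2 neighbors: 356, 119.
Vertex 713 has 2 neighbors: 187, 101.
Vertex 156 has 2 neighbors: 975, 351.
Vertex 101 has 2 neighbors: 537, 713.
Regular of degree 2 on 93 vertices: the odd cycle C_{93}.
spec(A) ≈ [2.0, 1.995, 1.982, 1.959, 1.927, 1.887, 1.838, 1.78, 1.715, 1.642, 1.561, 1.473, 1.378, 1.277, 1.17, 1.058, 0.941, 0.82, 0.695, 0.566, 0.436, 0.303, 0.169, 0.034, -0.101, -0.236, -0.369, -0.501, -0.631, -0.758, -0.881, -1.0, -1.115, -1.224, -1.328, -1.426, -1.518, -1.602, -1.679, -1.749, -1.81, -1.864, -1.908, -1.944, -1.972, -1.99, -1.999] (distinct, 3 d.p.).
λ_max=2, λ_min=-2*cos(pi/93); ϑ = −93·λ_min/(λ_max−λ_min) = 93*cos(pi/93)/(cos(pi/93) + 1).
Numerically 46.486732.
α=46, χ(Ḡ)=47; ϑ=93*cos(pi/93)/(cos(pi/93) + 1) lies between (both strict).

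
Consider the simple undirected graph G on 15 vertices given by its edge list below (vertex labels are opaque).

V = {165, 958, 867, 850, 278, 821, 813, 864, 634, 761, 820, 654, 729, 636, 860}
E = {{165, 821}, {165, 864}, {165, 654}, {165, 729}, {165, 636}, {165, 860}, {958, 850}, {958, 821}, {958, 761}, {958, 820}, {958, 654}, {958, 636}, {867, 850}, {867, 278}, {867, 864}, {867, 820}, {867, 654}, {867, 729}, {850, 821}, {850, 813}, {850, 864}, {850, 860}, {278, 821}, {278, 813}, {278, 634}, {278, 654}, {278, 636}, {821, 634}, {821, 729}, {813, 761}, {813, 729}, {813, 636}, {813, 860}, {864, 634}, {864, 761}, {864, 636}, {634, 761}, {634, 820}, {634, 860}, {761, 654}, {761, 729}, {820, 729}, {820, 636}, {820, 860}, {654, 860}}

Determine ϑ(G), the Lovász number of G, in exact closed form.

N(278) = {867, 821, 813, 634, 654, 636}, |N(278)| = 6.
Vertex 654 has 6 neighbors: 165, 958, 867, 278, 761, 860.
deg(761) = 6; N(761) = {958, 813, 864, 634, 654, 729}.
N(729) = {165, 867, 821, 813, 761, 820}, |N(729)| = 6.
6-regular, N=15; this is K(6,2), the Kneser graph.
Distinct eigenvalues (to 3 d.p.): [6.0, 1.0, -3.0].
Lovász (edge-transitive): ϑ = −15·(-3)/((6)−(-3)) = 5.
= 5.00000… (decimal).

5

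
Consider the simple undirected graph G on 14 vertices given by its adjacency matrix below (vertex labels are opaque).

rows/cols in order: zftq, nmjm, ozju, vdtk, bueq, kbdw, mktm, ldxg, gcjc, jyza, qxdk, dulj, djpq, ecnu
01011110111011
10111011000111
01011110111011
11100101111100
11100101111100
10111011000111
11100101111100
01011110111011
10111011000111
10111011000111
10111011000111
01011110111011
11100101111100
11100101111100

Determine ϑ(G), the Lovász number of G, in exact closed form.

N(djpq) = {zftq, nmjm, ozju, kbdw, ldxg, gcjc, jyza, qxdk, dulj}, |N(djpq)| = 9.
deg(vdtk) = 9; N(vdtk) = {zftq, nmjm, ozju, kbdw, ldxg, gcjc, jyza, qxdk, dulj}.
deg(ldxg) = 10; N(ldxg) = {nmjm, vdtk, bueq, kbdw, mktm, gcjc, jyza, qxdk, djpq, ecnu}.
Vertex dulj has 10 neighbors: nmjm, vdtk, bueq, kbdw, mktm, gcjc, jyza, qxdk, djpq, ecnu.
3 parts of sizes [5, 5, 4]; α(G) = 5 = ϑ (perfect).
≈ 5.000000 (to 6 d.p.).
α=5, χ(Ḡ)=5; ϑ=5 lies between (collapsed).

5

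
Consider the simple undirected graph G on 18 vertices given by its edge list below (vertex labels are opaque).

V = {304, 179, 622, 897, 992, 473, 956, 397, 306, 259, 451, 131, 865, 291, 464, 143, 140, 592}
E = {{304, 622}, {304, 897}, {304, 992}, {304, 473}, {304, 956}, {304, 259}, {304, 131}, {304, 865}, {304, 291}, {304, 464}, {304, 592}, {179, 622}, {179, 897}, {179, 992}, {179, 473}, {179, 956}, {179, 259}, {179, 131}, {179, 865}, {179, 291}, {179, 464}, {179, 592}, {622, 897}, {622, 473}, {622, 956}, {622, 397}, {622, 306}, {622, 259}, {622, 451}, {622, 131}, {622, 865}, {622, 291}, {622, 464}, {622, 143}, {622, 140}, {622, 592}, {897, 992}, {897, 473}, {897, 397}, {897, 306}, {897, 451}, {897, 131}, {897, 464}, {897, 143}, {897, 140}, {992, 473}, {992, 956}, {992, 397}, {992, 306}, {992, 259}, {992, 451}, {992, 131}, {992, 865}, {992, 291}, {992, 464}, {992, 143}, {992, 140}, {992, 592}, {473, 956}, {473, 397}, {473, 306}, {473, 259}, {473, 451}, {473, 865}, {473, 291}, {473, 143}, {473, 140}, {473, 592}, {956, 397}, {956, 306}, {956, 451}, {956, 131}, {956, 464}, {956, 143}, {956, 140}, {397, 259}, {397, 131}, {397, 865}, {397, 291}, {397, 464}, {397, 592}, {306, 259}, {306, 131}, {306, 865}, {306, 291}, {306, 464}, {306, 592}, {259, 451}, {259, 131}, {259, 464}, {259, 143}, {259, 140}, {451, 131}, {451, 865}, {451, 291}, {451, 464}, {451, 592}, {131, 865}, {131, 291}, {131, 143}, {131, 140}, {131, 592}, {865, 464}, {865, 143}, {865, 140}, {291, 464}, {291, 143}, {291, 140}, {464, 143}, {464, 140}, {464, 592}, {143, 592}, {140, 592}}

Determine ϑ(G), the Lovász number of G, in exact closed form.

7

N(464) = {304, 179, 622, 897, 992, 956, 397, 306, 259, 451, 865, 291, 143, 140, 592}, |N(464)| = 15.
N(306) = {622, 897, 992, 473, 956, 259, 131, 865, 291, 464, 592}, |N(306)| = 11.
deg(291) = 12; N(291) = {304, 179, 622, 992, 473, 397, 306, 451, 131, 464, 143, 140}.
Vertex 259 has 12 neighbors: 304, 179, 622, 992, 473, 397, 306, 451, 131, 464, 143, 140.
K_{7,6,3,2} (perfect); ϑ(G) = α(G) = max{7,6,3,2} = 7.
≈ 7.000000000 (to 9 d.p.).
Sandwich: α(G)=7 ≤ ϑ(G)=7 ≤ χ(Ḡ)=7 (collapsed).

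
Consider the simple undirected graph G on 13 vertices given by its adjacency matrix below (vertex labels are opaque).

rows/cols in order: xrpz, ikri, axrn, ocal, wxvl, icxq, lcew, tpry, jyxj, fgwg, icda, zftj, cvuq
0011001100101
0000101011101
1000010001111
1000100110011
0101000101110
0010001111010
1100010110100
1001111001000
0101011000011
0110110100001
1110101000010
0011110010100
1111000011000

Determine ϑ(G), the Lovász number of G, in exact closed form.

sqrt(13)

Vertex xrpz has 6 neighbors: axrn, ocal, lcew, tpry, icda, cvuq.
deg(ocal) = 6; N(ocal) = {xrpz, wxvl, tpry, jyxj, zftj, cvuq}.
deg(ikri) = 6; N(ikri) = {wxvl, lcew, jyxj, fgwg, icda, cvuq}.
deg(wxvl) = 6; N(wxvl) = {ikri, ocal, tpry, fgwg, icda, zftj}.
Regular of degree 6 on 13 vertices: Paley(13): SR with (k,λ,μ)=(6,2,3).
Distinct eigenvalues (to 5 d.p.): [6.0, 1.30278, -2.30278].
−13·(-sqrt(13)/2 - 1/2) / ((6)−(-sqrt(13)/2 - 1/2)) = sqrt(13) = ϑ(G).
≈ 3.605551 (to 6 d.p.).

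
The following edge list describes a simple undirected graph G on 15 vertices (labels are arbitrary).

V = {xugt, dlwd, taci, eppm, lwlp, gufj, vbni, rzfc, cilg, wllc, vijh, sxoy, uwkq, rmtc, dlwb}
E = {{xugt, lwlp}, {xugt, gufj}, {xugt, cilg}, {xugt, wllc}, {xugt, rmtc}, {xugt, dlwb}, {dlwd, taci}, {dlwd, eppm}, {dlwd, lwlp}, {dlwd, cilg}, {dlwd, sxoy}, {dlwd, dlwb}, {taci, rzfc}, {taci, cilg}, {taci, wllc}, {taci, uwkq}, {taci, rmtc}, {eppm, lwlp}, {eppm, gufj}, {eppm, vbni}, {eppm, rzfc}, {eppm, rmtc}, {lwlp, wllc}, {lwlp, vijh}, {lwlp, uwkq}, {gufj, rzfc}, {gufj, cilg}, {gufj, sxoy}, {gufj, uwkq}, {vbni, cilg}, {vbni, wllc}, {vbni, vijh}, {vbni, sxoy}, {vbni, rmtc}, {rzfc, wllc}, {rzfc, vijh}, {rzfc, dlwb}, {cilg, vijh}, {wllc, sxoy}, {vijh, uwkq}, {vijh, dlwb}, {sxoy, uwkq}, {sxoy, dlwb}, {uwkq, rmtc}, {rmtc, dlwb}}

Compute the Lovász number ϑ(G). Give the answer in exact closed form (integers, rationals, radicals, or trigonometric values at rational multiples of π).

5

Vertex vbni has 6 neighbors: eppm, cilg, wllc, vijh, sxoy, rmtc.
deg(cilg) = 6; N(cilg) = {xugt, dlwd, taci, gufj, vbni, vijh}.
deg(dlwd) = 6; N(dlwd) = {taci, eppm, lwlp, cilg, sxoy, dlwb}.
N(xugt) = {lwlp, gufj, cilg, wllc, rmtc, dlwb}, |N(xugt)| = 6.
G on 15 vertices is 6-regular; Kneser-type, 2-subsets of [6].
Distinct eigenvalues (to 3 d.p.): [6.0, 1.0, -3.0].
λ_max=6, λ_min=-3; ϑ = −15·λ_min/(λ_max−λ_min) = 5.
ϑ(G) ≈ 5.000000.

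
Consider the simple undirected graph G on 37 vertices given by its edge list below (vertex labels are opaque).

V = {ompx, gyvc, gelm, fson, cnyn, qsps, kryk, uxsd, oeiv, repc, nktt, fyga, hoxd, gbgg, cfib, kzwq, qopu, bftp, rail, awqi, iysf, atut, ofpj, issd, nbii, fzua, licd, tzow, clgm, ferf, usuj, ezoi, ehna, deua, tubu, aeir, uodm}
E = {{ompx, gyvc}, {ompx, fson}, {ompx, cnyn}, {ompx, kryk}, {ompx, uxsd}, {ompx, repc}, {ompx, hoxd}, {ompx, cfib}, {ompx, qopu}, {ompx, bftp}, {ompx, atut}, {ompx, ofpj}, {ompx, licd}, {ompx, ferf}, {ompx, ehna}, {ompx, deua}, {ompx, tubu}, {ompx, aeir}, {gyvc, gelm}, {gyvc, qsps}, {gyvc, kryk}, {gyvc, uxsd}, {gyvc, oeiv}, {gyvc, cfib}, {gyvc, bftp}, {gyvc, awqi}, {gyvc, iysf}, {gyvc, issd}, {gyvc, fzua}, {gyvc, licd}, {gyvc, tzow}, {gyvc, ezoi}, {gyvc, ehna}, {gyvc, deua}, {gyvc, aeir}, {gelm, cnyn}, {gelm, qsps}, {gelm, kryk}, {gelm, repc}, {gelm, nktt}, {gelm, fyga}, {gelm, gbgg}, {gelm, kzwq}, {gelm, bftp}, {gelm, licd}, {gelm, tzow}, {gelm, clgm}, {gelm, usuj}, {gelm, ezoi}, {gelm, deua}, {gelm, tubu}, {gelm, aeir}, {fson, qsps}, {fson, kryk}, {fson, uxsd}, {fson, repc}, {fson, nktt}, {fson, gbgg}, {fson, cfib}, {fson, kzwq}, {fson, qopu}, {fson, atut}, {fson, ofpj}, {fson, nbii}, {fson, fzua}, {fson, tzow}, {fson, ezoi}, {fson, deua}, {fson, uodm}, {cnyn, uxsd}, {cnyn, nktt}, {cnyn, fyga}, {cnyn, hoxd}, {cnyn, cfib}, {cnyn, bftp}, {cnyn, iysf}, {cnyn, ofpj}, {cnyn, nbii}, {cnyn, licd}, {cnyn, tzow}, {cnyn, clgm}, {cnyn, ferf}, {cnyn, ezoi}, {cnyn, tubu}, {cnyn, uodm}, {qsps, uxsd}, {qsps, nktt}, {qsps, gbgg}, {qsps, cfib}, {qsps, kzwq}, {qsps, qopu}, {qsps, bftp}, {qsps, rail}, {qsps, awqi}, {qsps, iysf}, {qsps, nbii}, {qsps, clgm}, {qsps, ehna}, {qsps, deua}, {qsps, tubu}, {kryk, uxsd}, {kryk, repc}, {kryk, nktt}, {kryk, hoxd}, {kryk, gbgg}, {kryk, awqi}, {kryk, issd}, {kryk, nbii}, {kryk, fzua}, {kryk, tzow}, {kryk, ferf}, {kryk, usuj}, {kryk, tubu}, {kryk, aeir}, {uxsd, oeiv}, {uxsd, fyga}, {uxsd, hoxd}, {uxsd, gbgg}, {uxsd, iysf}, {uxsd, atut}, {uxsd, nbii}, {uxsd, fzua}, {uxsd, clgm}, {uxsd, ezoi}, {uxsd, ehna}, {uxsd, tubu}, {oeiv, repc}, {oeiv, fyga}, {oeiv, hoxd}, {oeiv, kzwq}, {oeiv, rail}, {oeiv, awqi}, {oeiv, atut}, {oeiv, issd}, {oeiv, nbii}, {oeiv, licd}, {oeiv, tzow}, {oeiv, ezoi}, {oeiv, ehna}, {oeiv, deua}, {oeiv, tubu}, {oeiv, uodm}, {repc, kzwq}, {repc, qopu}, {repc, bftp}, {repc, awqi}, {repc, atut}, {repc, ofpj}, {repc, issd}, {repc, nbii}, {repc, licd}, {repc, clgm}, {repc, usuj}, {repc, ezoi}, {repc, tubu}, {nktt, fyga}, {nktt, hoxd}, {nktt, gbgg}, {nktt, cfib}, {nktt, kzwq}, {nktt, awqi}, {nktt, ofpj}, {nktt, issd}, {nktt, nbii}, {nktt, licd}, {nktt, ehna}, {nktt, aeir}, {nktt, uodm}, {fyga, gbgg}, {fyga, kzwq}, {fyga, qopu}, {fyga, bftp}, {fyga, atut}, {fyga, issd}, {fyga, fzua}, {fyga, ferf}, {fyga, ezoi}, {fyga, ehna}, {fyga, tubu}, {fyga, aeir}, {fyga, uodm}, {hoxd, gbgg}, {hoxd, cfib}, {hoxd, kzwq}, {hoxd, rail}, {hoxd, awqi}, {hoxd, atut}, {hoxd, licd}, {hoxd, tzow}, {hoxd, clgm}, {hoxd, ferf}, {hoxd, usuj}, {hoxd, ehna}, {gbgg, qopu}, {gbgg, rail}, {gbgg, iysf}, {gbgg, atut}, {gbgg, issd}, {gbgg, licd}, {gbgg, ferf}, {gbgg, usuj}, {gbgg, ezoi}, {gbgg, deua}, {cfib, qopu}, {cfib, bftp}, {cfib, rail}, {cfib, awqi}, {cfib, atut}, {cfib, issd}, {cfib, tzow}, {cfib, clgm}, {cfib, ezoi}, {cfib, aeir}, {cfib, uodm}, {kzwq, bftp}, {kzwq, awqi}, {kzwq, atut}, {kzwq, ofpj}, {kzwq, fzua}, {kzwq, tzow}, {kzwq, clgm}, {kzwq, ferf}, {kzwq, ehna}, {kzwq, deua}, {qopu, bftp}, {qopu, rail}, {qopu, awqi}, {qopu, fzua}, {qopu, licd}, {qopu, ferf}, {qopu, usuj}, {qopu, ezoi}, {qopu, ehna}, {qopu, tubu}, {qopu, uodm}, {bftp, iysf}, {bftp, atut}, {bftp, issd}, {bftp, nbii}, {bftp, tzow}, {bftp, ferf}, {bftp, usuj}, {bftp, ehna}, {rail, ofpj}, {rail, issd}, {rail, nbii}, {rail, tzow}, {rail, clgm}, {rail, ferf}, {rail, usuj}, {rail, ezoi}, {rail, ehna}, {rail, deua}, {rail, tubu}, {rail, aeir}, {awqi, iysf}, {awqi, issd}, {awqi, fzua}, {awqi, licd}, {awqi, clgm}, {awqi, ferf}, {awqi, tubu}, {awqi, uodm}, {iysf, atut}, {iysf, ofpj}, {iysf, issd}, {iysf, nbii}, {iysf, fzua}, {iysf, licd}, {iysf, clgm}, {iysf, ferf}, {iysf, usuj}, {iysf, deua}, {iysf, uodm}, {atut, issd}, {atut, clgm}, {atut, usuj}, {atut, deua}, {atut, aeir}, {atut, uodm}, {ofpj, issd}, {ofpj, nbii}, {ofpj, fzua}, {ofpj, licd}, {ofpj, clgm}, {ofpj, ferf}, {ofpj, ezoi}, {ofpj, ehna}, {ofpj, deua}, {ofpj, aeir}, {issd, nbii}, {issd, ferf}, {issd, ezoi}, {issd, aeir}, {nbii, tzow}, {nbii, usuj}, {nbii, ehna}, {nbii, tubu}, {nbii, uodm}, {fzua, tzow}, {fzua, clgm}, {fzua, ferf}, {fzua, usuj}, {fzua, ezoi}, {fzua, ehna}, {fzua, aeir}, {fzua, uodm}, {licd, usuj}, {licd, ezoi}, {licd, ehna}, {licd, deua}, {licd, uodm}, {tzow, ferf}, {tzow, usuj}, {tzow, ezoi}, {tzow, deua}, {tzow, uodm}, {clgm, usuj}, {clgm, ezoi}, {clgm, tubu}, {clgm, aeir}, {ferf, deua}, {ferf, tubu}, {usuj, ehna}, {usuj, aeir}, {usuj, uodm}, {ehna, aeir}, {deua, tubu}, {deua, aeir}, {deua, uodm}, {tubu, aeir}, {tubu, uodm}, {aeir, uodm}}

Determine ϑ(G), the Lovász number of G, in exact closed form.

deg(gbgg) = 18; N(gbgg) = {gelm, fson, qsps, kryk, uxsd, nktt, fyga, hoxd, qopu, rail, iysf, atut, issd, licd, ferf, usuj, ezoi, deua}.
Vertex kryk has 18 neighbors: ompx, gyvc, gelm, fson, uxsd, repc, nktt, hoxd, gbgg, awqi, issd, nbii, fzua, tzow, ferf, usuj, tubu, aeir.
N(usuj) = {gelm, kryk, repc, hoxd, gbgg, qopu, bftp, rail, iysf, atut, nbii, fzua, licd, tzow, clgm, ehna, aeir, uodm}, |N(usuj)| = 18.
N(nbii) = {fson, cnyn, qsps, kryk, uxsd, oeiv, repc, nktt, bftp, rail, iysf, ofpj, issd, tzow, usuj, ehna, tubu, uodm}, |N(nbii)| = 18.
Regular of degree 18 on 37 vertices: strongly regular (37,18,8,9).
spec(A) ≈ [18.0, 2.54138, -3.54138] (distinct, 5 d.p.).
With N=37: ϑ(G) = 37·(-(-sqrt(37)/2 - 1/2))/(18−(-sqrt(37)/2 - 1/2)) = sqrt(37).
≈ 6.0828 (to 4 d.p.).

sqrt(37)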